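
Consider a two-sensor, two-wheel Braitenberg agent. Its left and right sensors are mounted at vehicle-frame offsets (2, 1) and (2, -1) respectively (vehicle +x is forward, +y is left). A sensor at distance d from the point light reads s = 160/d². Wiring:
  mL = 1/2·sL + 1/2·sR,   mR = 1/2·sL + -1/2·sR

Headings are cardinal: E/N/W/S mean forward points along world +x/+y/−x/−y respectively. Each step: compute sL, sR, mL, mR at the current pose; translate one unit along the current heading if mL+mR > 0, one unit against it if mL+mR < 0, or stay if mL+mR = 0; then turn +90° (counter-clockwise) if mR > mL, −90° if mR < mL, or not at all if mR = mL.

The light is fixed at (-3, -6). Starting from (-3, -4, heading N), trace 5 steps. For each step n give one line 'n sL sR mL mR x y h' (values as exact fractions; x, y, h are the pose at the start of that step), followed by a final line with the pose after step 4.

0 160/17 160/17 160/17 0 -3 -4 N
1 8 20 14 -6 -3 -3 E
2 32 160 96 -64 -2 -3 S
3 80 16 48 32 -2 -4 W
4 160/17 160/17 160/17 0 -3 -4 N
final -3 -3 E

n=0: pose=(-3,-4,N); sL=160/17, sR=160/17; mL=160/17, mR=0; mL+mR=160/17 → advance +1; mR−mL=-160/17 → turn -1·90°
n=1: pose=(-3,-3,E); sL=8, sR=20; mL=14, mR=-6; mL+mR=8 → advance +1; mR−mL=-20 → turn -1·90°
n=2: pose=(-2,-3,S); sL=32, sR=160; mL=96, mR=-64; mL+mR=32 → advance +1; mR−mL=-160 → turn -1·90°
n=3: pose=(-2,-4,W); sL=80, sR=16; mL=48, mR=32; mL+mR=80 → advance +1; mR−mL=-16 → turn -1·90°
n=4: pose=(-3,-4,N); sL=160/17, sR=160/17; mL=160/17, mR=0; mL+mR=160/17 → advance +1; mR−mL=-160/17 → turn -1·90°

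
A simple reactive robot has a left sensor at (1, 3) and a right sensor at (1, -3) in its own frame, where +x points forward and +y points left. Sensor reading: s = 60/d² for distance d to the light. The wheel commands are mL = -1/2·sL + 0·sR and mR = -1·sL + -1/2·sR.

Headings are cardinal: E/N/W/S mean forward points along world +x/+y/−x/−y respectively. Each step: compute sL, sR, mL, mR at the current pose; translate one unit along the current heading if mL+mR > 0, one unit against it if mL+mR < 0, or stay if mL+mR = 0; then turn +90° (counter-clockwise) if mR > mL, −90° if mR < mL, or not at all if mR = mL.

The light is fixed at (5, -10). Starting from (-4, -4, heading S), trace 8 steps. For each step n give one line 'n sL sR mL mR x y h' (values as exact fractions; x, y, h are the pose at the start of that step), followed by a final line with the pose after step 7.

n=0: pose=(-4,-4,S); sL=60/61, sR=60/169; mL=-30/61, mR=-11970/10309; mL+mR=-17040/10309 → advance -1; mR−mL=-6900/10309 → turn -1·90°
n=1: pose=(-4,-3,W); sL=15/29, sR=3/10; mL=-15/58, mR=-387/580; mL+mR=-537/580 → advance -1; mR−mL=-237/580 → turn -1·90°
n=2: pose=(-3,-3,N); sL=12/37, sR=60/89; mL=-6/37, mR=-2178/3293; mL+mR=-2712/3293 → advance -1; mR−mL=-1644/3293 → turn -1·90°
n=3: pose=(-3,-4,E); sL=6/13, sR=30/29; mL=-3/13, mR=-369/377; mL+mR=-456/377 → advance -1; mR−mL=-282/377 → turn -1·90°
n=4: pose=(-4,-4,S); sL=60/61, sR=60/169; mL=-30/61, mR=-11970/10309; mL+mR=-17040/10309 → advance -1; mR−mL=-6900/10309 → turn -1·90°
n=5: pose=(-4,-3,W); sL=15/29, sR=3/10; mL=-15/58, mR=-387/580; mL+mR=-537/580 → advance -1; mR−mL=-237/580 → turn -1·90°
n=6: pose=(-3,-3,N); sL=12/37, sR=60/89; mL=-6/37, mR=-2178/3293; mL+mR=-2712/3293 → advance -1; mR−mL=-1644/3293 → turn -1·90°
n=7: pose=(-3,-4,E); sL=6/13, sR=30/29; mL=-3/13, mR=-369/377; mL+mR=-456/377 → advance -1; mR−mL=-282/377 → turn -1·90°

0 60/61 60/169 -30/61 -11970/10309 -4 -4 S
1 15/29 3/10 -15/58 -387/580 -4 -3 W
2 12/37 60/89 -6/37 -2178/3293 -3 -3 N
3 6/13 30/29 -3/13 -369/377 -3 -4 E
4 60/61 60/169 -30/61 -11970/10309 -4 -4 S
5 15/29 3/10 -15/58 -387/580 -4 -3 W
6 12/37 60/89 -6/37 -2178/3293 -3 -3 N
7 6/13 30/29 -3/13 -369/377 -3 -4 E
final -4 -4 S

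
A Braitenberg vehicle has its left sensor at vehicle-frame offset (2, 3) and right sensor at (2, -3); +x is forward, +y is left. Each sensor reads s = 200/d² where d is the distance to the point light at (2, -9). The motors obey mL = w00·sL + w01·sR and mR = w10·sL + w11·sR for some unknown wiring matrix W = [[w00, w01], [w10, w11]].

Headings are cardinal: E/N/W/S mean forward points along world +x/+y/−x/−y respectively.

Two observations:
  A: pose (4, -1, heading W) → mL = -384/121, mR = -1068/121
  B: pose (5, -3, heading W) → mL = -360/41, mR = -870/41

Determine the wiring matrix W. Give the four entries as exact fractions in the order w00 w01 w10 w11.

-1/2 1/2 -1 -1/2

obs A: pose=(4,-1,W) → sL=8, sR=200/121, mL=-384/121, mR=-1068/121
obs B: pose=(5,-3,W) → sL=20, sR=100/41, mL=-360/41, mR=-870/41
sensor matrix S = [[8, 200/121], [20, 100/41]]; det S = -67200/4961
solve [mL_A; mL_B] = S·[w00; w01] and [mR_A; mR_B] = S·[w10; w11]:
  w00 = -1/2, w01 = 1/2, w10 = -1, w11 = -1/2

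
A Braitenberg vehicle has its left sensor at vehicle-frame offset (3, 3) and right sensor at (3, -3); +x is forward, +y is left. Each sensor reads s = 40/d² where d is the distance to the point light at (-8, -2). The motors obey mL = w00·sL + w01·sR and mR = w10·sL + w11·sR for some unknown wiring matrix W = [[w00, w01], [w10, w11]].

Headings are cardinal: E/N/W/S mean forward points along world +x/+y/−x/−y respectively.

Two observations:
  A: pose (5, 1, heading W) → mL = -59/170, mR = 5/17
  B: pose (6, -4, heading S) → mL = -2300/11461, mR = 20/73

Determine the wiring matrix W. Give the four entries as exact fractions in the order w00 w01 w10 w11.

obs A: pose=(5,1,W) → sL=2/5, sR=5/17, mL=-59/170, mR=5/17
obs B: pose=(6,-4,S) → sL=20/157, sR=20/73, mL=-2300/11461, mR=20/73
sensor matrix S = [[2/5, 5/17], [20/157, 20/73]]; det S = 14052/194837
solve [mL_A; mL_B] = S·[w00; w01] and [mR_A; mR_B] = S·[w10; w11]:
  w00 = -1/2, w01 = -1/2, w10 = 0, w11 = 1

-1/2 -1/2 0 1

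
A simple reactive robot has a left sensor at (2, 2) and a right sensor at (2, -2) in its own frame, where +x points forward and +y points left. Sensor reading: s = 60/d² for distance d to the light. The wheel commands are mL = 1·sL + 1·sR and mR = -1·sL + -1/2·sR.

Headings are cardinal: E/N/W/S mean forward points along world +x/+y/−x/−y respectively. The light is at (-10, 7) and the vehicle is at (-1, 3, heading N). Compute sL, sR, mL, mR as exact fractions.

left sensor world pos  = (-3, 5); dL² = 53
right sensor world pos = (1, 5); dR² = 125
sL = 60/53 = 60/53
sR = 60/125 = 12/25
mL = 1·sL + 1·sR = 2136/1325
mR = -1·sL + -1/2·sR = -1818/1325

60/53 12/25 2136/1325 -1818/1325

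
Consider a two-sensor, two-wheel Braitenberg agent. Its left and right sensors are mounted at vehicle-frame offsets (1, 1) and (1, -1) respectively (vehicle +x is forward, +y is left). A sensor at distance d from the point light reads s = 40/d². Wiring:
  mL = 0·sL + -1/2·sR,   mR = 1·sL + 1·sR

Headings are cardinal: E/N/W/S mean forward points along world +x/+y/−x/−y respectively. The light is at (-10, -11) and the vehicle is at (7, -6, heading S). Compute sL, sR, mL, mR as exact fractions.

left sensor world pos  = (8, -7); dL² = 340
right sensor world pos = (6, -7); dR² = 272
sL = 40/340 = 2/17
sR = 40/272 = 5/34
mL = 0·sL + -1/2·sR = -5/68
mR = 1·sL + 1·sR = 9/34

2/17 5/34 -5/68 9/34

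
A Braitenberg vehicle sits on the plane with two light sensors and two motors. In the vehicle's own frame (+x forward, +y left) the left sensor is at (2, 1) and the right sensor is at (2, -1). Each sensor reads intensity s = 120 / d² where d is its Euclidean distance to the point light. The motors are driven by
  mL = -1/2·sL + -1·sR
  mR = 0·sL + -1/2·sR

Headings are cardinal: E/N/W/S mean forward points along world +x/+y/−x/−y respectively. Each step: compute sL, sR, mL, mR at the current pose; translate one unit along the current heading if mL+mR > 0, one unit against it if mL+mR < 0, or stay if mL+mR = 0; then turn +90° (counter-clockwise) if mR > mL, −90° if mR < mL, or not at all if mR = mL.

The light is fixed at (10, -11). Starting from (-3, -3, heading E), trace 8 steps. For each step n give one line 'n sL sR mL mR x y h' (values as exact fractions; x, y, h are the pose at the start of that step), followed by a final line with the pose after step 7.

n=0: pose=(-3,-3,E); sL=60/101, sR=12/17; mL=-1722/1717, mR=-6/17; mL+mR=-2328/1717 → advance -1; mR−mL=1116/1717 → turn +1·90°
n=1: pose=(-4,-3,N); sL=24/65, sR=120/269; mL=-11028/17485, mR=-60/269; mL+mR=-14928/17485 → advance -1; mR−mL=7128/17485 → turn +1·90°
n=2: pose=(-4,-4,W); sL=30/73, sR=3/8; mL=-339/584, mR=-3/16; mL+mR=-897/1168 → advance -1; mR−mL=459/1168 → turn +1·90°
n=3: pose=(-3,-4,S); sL=120/169, sR=120/221; mL=-2580/2873, mR=-60/221; mL+mR=-3360/2873 → advance -1; mR−mL=1800/2873 → turn +1·90°
n=4: pose=(-3,-3,E); sL=60/101, sR=12/17; mL=-1722/1717, mR=-6/17; mL+mR=-2328/1717 → advance -1; mR−mL=1116/1717 → turn +1·90°
n=5: pose=(-4,-3,N); sL=24/65, sR=120/269; mL=-11028/17485, mR=-60/269; mL+mR=-14928/17485 → advance -1; mR−mL=7128/17485 → turn +1·90°
n=6: pose=(-4,-4,W); sL=30/73, sR=3/8; mL=-339/584, mR=-3/16; mL+mR=-897/1168 → advance -1; mR−mL=459/1168 → turn +1·90°
n=7: pose=(-3,-4,S); sL=120/169, sR=120/221; mL=-2580/2873, mR=-60/221; mL+mR=-3360/2873 → advance -1; mR−mL=1800/2873 → turn +1·90°

0 60/101 12/17 -1722/1717 -6/17 -3 -3 E
1 24/65 120/269 -11028/17485 -60/269 -4 -3 N
2 30/73 3/8 -339/584 -3/16 -4 -4 W
3 120/169 120/221 -2580/2873 -60/221 -3 -4 S
4 60/101 12/17 -1722/1717 -6/17 -3 -3 E
5 24/65 120/269 -11028/17485 -60/269 -4 -3 N
6 30/73 3/8 -339/584 -3/16 -4 -4 W
7 120/169 120/221 -2580/2873 -60/221 -3 -4 S
final -3 -3 E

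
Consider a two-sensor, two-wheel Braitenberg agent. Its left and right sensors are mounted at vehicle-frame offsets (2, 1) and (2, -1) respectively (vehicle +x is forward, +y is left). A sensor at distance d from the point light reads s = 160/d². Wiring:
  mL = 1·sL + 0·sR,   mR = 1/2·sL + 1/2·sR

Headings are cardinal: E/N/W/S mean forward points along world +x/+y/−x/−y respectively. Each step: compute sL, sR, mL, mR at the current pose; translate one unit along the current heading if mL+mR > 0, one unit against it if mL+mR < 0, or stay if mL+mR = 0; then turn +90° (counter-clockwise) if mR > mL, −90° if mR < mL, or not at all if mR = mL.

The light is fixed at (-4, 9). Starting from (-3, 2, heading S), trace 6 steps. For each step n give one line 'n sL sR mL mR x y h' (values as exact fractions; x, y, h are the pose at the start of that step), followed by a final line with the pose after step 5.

n=0: pose=(-3,2,S); sL=32/17, sR=160/81; mL=32/17, mR=2656/1377; mL+mR=5248/1377 → advance +1; mR−mL=64/1377 → turn +1·90°
n=1: pose=(-3,1,E); sL=80/29, sR=16/9; mL=80/29, mR=592/261; mL+mR=1312/261 → advance +1; mR−mL=-128/261 → turn -1·90°
n=2: pose=(-2,1,S); sL=160/109, sR=160/101; mL=160/109, mR=16800/11009; mL+mR=32960/11009 → advance +1; mR−mL=640/11009 → turn +1·90°
n=3: pose=(-2,0,E); sL=2, sR=40/29; mL=2, mR=49/29; mL+mR=107/29 → advance +1; mR−mL=-9/29 → turn -1·90°
n=4: pose=(-1,0,S); sL=160/137, sR=32/25; mL=160/137, mR=4192/3425; mL+mR=8192/3425 → advance +1; mR−mL=192/3425 → turn +1·90°
n=5: pose=(-1,-1,E); sL=80/53, sR=80/73; mL=80/53, mR=5040/3869; mL+mR=10880/3869 → advance +1; mR−mL=-800/3869 → turn -1·90°

0 32/17 160/81 32/17 2656/1377 -3 2 S
1 80/29 16/9 80/29 592/261 -3 1 E
2 160/109 160/101 160/109 16800/11009 -2 1 S
3 2 40/29 2 49/29 -2 0 E
4 160/137 32/25 160/137 4192/3425 -1 0 S
5 80/53 80/73 80/53 5040/3869 -1 -1 E
final 0 -1 S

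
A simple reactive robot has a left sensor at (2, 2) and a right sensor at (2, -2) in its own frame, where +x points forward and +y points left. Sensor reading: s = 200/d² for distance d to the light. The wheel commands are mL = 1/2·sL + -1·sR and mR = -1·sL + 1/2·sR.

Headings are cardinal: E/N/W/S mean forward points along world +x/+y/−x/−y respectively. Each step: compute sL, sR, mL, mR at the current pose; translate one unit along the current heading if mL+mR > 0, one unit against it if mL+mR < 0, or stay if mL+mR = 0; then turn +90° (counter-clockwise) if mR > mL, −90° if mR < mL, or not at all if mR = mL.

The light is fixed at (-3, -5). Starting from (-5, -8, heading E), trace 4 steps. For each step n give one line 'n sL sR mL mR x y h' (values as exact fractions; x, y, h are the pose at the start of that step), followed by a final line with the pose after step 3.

n=0: pose=(-5,-8,E); sL=200, sR=8; mL=92, mR=-196; mL+mR=-104 → advance -1; mR−mL=-288 → turn -1·90°
n=1: pose=(-6,-8,S); sL=100/13, sR=4; mL=-2/13, mR=-74/13; mL+mR=-76/13 → advance -1; mR−mL=-72/13 → turn -1·90°
n=2: pose=(-6,-7,W); sL=200/41, sR=8; mL=-228/41, mR=-36/41; mL+mR=-264/41 → advance -1; mR−mL=192/41 → turn +1·90°
n=3: pose=(-5,-7,S); sL=25/2, sR=25/4; mL=0, mR=-75/8; mL+mR=-75/8 → advance -1; mR−mL=-75/8 → turn -1·90°

0 200 8 92 -196 -5 -8 E
1 100/13 4 -2/13 -74/13 -6 -8 S
2 200/41 8 -228/41 -36/41 -6 -7 W
3 25/2 25/4 0 -75/8 -5 -7 S
final -5 -6 W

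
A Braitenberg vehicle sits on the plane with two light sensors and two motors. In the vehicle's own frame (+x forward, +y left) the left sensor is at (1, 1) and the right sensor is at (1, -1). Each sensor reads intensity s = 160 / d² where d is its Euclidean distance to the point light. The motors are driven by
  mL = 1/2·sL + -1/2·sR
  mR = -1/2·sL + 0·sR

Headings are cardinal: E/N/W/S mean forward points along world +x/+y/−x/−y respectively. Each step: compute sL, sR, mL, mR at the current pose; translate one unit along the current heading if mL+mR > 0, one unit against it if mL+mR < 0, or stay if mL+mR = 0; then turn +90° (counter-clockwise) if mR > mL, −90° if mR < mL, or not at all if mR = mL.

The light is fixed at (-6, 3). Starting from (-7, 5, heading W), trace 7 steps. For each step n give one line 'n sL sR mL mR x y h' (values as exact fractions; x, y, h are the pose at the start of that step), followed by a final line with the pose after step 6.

n=0: pose=(-7,5,W); sL=32, sR=160/13; mL=128/13, mR=-16; mL+mR=-80/13 → advance -1; mR−mL=-336/13 → turn -1·90°
n=1: pose=(-6,5,N); sL=16, sR=16; mL=0, mR=-8; mL+mR=-8 → advance -1; mR−mL=-8 → turn -1·90°
n=2: pose=(-6,4,E); sL=32, sR=160; mL=-64, mR=-16; mL+mR=-80 → advance -1; mR−mL=48 → turn +1·90°
n=3: pose=(-7,4,N); sL=20, sR=40; mL=-10, mR=-10; mL+mR=-20 → advance -1; mR−mL=0 → turn +0·90°
n=4: pose=(-7,3,N); sL=32, sR=160; mL=-64, mR=-16; mL+mR=-80 → advance -1; mR−mL=48 → turn +1·90°
n=5: pose=(-7,2,W); sL=20, sR=40; mL=-10, mR=-10; mL+mR=-20 → advance -1; mR−mL=0 → turn +0·90°
n=6: pose=(-6,2,W); sL=32, sR=160; mL=-64, mR=-16; mL+mR=-80 → advance -1; mR−mL=48 → turn +1·90°

0 32 160/13 128/13 -16 -7 5 W
1 16 16 0 -8 -6 5 N
2 32 160 -64 -16 -6 4 E
3 20 40 -10 -10 -7 4 N
4 32 160 -64 -16 -7 3 N
5 20 40 -10 -10 -7 2 W
6 32 160 -64 -16 -6 2 W
final -5 2 S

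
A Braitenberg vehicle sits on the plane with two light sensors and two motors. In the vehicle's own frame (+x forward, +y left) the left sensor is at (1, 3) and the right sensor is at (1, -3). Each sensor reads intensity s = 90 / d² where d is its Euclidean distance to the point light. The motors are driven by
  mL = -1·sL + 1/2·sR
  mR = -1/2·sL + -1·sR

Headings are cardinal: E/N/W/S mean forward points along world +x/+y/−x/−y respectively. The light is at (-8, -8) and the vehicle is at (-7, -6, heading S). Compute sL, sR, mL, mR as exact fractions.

90/17 18 63/17 -351/17

left sensor world pos  = (-4, -7); dL² = 17
right sensor world pos = (-10, -7); dR² = 5
sL = 90/17 = 90/17
sR = 90/5 = 18
mL = -1·sL + 1/2·sR = 63/17
mR = -1/2·sL + -1·sR = -351/17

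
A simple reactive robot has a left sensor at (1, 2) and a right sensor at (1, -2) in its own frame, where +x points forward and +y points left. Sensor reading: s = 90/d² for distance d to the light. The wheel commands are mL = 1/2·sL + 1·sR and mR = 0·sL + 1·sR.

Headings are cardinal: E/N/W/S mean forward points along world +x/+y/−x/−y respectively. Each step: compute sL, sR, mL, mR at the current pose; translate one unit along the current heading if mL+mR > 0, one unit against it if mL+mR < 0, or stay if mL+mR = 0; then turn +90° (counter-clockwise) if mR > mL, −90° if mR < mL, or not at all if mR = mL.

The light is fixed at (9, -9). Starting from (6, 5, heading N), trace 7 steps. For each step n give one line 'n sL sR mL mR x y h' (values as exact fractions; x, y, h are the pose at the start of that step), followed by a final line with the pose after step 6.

n=0: pose=(6,5,N); sL=9/25, sR=45/113; mL=3267/5650, mR=45/113; mL+mR=5517/5650 → advance +1; mR−mL=-9/50 → turn -1·90°
n=1: pose=(6,6,E); sL=90/293, sR=90/173; mL=34155/50689, mR=90/173; mL+mR=60525/50689 → advance +1; mR−mL=-45/293 → turn -1·90°
n=2: pose=(7,6,S); sL=45/98, sR=45/106; mL=6795/10388, mR=45/106; mL+mR=11205/10388 → advance +1; mR−mL=-45/196 → turn -1·90°
n=3: pose=(7,5,W); sL=10/17, sR=18/53; mL=571/901, mR=18/53; mL+mR=877/901 → advance +1; mR−mL=-5/17 → turn -1·90°
n=4: pose=(6,5,N); sL=9/25, sR=45/113; mL=3267/5650, mR=45/113; mL+mR=5517/5650 → advance +1; mR−mL=-9/50 → turn -1·90°
n=5: pose=(6,6,E); sL=90/293, sR=90/173; mL=34155/50689, mR=90/173; mL+mR=60525/50689 → advance +1; mR−mL=-45/293 → turn -1·90°
n=6: pose=(7,6,S); sL=45/98, sR=45/106; mL=6795/10388, mR=45/106; mL+mR=11205/10388 → advance +1; mR−mL=-45/196 → turn -1·90°

0 9/25 45/113 3267/5650 45/113 6 5 N
1 90/293 90/173 34155/50689 90/173 6 6 E
2 45/98 45/106 6795/10388 45/106 7 6 S
3 10/17 18/53 571/901 18/53 7 5 W
4 9/25 45/113 3267/5650 45/113 6 5 N
5 90/293 90/173 34155/50689 90/173 6 6 E
6 45/98 45/106 6795/10388 45/106 7 6 S
final 7 5 W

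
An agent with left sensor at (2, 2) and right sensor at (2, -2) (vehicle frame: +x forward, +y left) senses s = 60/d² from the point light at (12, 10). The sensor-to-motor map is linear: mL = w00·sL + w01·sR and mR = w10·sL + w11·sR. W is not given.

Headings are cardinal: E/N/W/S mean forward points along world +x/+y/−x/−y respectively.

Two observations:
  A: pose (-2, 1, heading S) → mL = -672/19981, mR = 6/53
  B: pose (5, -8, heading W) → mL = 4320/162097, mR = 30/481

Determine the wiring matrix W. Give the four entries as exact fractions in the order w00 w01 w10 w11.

-1/2 1/2 1/2 0

obs A: pose=(-2,1,S) → sL=12/53, sR=60/377, mL=-672/19981, mR=6/53
obs B: pose=(5,-8,W) → sL=60/481, sR=60/337, mL=4320/162097, mR=30/481
sensor matrix S = [[12/53, 60/377], [60/481, 60/337]]; det S = 66263040/3238860157
solve [mL_A; mL_B] = S·[w00; w01] and [mR_A; mR_B] = S·[w10; w11]:
  w00 = -1/2, w01 = 1/2, w10 = 1/2, w11 = 0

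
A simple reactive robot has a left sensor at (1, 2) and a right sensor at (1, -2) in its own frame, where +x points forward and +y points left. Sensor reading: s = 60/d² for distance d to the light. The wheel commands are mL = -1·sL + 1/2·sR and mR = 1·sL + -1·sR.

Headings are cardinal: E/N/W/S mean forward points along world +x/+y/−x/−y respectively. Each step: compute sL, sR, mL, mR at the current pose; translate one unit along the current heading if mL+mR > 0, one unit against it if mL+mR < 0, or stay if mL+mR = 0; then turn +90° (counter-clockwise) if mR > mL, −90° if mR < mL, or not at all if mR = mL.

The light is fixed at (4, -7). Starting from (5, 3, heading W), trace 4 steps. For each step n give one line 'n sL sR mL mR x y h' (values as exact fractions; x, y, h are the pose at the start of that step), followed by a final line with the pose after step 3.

n=0: pose=(5,3,W); sL=15/16, sR=5/12; mL=-35/48, mR=25/48; mL+mR=-5/24 → advance -1; mR−mL=5/4 → turn +1·90°
n=1: pose=(6,3,S); sL=60/97, sR=20/27; mL=-650/2619, mR=-320/2619; mL+mR=-10/27 → advance -1; mR−mL=110/873 → turn +1·90°
n=2: pose=(6,4,E); sL=30/89, sR=2/3; mL=-1/267, mR=-88/267; mL+mR=-1/3 → advance -1; mR−mL=-29/89 → turn -1·90°
n=3: pose=(5,4,S); sL=60/109, sR=60/101; mL=-2790/11009, mR=-480/11009; mL+mR=-30/101 → advance -1; mR−mL=2310/11009 → turn +1·90°

0 15/16 5/12 -35/48 25/48 5 3 W
1 60/97 20/27 -650/2619 -320/2619 6 3 S
2 30/89 2/3 -1/267 -88/267 6 4 E
3 60/109 60/101 -2790/11009 -480/11009 5 4 S
final 5 5 E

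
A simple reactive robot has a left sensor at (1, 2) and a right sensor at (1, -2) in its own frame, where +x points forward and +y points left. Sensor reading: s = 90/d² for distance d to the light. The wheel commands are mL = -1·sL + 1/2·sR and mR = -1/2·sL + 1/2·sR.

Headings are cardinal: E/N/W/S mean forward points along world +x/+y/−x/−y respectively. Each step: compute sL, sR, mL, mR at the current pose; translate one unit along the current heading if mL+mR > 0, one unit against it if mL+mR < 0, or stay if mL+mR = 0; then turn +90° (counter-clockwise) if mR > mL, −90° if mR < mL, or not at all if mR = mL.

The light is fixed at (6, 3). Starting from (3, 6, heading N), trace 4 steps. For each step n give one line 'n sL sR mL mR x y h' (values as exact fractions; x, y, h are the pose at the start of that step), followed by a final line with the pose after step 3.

n=0: pose=(3,6,N); sL=90/41, sR=90/17; mL=315/697, mR=1080/697; mL+mR=1395/697 → advance +1; mR−mL=45/41 → turn +1·90°
n=1: pose=(3,7,W); sL=9/2, sR=45/26; mL=-189/52, mR=-18/13; mL+mR=-261/52 → advance -1; mR−mL=9/4 → turn +1·90°
n=2: pose=(4,7,S); sL=10, sR=18/5; mL=-41/5, mR=-16/5; mL+mR=-57/5 → advance -1; mR−mL=5 → turn +1·90°
n=3: pose=(4,8,E); sL=9/5, sR=9; mL=27/10, mR=18/5; mL+mR=63/10 → advance +1; mR−mL=9/10 → turn +1·90°

0 90/41 90/17 315/697 1080/697 3 6 N
1 9/2 45/26 -189/52 -18/13 3 7 W
2 10 18/5 -41/5 -16/5 4 7 S
3 9/5 9 27/10 18/5 4 8 E
final 5 8 N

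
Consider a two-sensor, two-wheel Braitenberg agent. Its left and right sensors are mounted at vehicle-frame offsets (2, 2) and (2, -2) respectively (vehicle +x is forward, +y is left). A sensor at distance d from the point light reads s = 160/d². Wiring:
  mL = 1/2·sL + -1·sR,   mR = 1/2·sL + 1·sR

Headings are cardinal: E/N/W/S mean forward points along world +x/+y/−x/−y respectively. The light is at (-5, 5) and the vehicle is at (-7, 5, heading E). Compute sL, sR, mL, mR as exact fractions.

left sensor world pos  = (-5, 7); dL² = 4
right sensor world pos = (-5, 3); dR² = 4
sL = 160/4 = 40
sR = 160/4 = 40
mL = 1/2·sL + -1·sR = -20
mR = 1/2·sL + 1·sR = 60

40 40 -20 60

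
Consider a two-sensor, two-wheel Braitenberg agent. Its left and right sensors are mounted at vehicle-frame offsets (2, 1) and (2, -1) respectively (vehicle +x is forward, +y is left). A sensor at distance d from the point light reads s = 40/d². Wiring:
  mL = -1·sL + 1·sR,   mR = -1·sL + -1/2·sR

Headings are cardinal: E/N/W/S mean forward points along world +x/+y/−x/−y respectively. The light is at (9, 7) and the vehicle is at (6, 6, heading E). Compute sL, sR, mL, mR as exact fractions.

40 8 -32 -44

left sensor world pos  = (8, 7); dL² = 1
right sensor world pos = (8, 5); dR² = 5
sL = 40/1 = 40
sR = 40/5 = 8
mL = -1·sL + 1·sR = -32
mR = -1·sL + -1/2·sR = -44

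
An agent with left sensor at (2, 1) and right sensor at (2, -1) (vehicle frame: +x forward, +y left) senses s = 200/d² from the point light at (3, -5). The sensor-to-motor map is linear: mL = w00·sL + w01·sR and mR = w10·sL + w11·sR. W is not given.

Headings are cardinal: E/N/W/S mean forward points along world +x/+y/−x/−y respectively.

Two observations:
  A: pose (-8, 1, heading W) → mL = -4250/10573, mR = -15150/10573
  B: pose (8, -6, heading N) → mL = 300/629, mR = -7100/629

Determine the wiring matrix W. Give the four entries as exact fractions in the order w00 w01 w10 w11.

1/2 -1 -1/2 -1

obs A: pose=(-8,1,W) → sL=100/97, sR=100/109, mL=-4250/10573, mR=-15150/10573
obs B: pose=(8,-6,N) → sL=200/17, sR=200/37, mL=300/629, mR=-7100/629
sensor matrix S = [[100/97, 100/109], [200/17, 200/37]]; det S = -34720000/6650417
solve [mL_A; mL_B] = S·[w00; w01] and [mR_A; mR_B] = S·[w10; w11]:
  w00 = 1/2, w01 = -1, w10 = -1/2, w11 = -1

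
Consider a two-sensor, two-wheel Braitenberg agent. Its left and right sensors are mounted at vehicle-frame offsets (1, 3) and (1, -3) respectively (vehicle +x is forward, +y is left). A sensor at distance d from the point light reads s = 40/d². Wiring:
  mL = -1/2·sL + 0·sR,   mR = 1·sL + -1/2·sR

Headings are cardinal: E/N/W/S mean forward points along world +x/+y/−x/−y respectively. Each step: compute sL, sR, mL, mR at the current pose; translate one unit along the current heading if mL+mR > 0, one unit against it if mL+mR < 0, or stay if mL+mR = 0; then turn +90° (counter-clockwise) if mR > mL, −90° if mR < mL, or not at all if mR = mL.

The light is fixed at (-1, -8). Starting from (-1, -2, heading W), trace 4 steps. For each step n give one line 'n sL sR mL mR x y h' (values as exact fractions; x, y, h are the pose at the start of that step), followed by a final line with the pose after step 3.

0 4 20/41 -2 154/41 -1 -2 W
1 40/29 40/41 -20/29 1060/1189 -2 -2 S
2 5/8 10 -5/16 -35/8 -2 -3 E
3 40/17 40/41 -20/17 1300/697 -3 -3 S
final -3 -4 E

n=0: pose=(-1,-2,W); sL=4, sR=20/41; mL=-2, mR=154/41; mL+mR=72/41 → advance +1; mR−mL=236/41 → turn +1·90°
n=1: pose=(-2,-2,S); sL=40/29, sR=40/41; mL=-20/29, mR=1060/1189; mL+mR=240/1189 → advance +1; mR−mL=1880/1189 → turn +1·90°
n=2: pose=(-2,-3,E); sL=5/8, sR=10; mL=-5/16, mR=-35/8; mL+mR=-75/16 → advance -1; mR−mL=-65/16 → turn -1·90°
n=3: pose=(-3,-3,S); sL=40/17, sR=40/41; mL=-20/17, mR=1300/697; mL+mR=480/697 → advance +1; mR−mL=2120/697 → turn +1·90°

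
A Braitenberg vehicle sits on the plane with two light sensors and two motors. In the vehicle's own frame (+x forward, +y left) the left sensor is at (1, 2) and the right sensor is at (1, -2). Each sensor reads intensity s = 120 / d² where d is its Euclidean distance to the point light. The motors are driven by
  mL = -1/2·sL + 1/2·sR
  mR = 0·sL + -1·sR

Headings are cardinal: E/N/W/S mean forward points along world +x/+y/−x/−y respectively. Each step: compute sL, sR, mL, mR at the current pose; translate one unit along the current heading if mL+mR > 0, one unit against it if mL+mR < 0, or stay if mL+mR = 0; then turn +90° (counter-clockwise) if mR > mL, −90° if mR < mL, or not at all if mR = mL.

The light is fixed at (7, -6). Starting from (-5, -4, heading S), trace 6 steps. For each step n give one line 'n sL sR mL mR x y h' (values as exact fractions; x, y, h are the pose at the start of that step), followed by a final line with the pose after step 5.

n=0: pose=(-5,-4,S); sL=120/101, sR=120/197; mL=-5760/19897, mR=-120/197; mL+mR=-17880/19897 → advance -1; mR−mL=-6360/19897 → turn -1·90°
n=1: pose=(-5,-3,W); sL=12/17, sR=60/97; mL=-72/1649, mR=-60/97; mL+mR=-1092/1649 → advance -1; mR−mL=-948/1649 → turn -1·90°
n=2: pose=(-4,-3,N); sL=24/37, sR=120/97; mL=1056/3589, mR=-120/97; mL+mR=-3384/3589 → advance -1; mR−mL=-5496/3589 → turn -1·90°
n=3: pose=(-4,-4,E); sL=30/29, sR=6/5; mL=12/145, mR=-6/5; mL+mR=-162/145 → advance -1; mR−mL=-186/145 → turn -1·90°
n=4: pose=(-5,-4,S); sL=120/101, sR=120/197; mL=-5760/19897, mR=-120/197; mL+mR=-17880/19897 → advance -1; mR−mL=-6360/19897 → turn -1·90°
n=5: pose=(-5,-3,W); sL=12/17, sR=60/97; mL=-72/1649, mR=-60/97; mL+mR=-1092/1649 → advance -1; mR−mL=-948/1649 → turn -1·90°

0 120/101 120/197 -5760/19897 -120/197 -5 -4 S
1 12/17 60/97 -72/1649 -60/97 -5 -3 W
2 24/37 120/97 1056/3589 -120/97 -4 -3 N
3 30/29 6/5 12/145 -6/5 -4 -4 E
4 120/101 120/197 -5760/19897 -120/197 -5 -4 S
5 12/17 60/97 -72/1649 -60/97 -5 -3 W
final -4 -3 N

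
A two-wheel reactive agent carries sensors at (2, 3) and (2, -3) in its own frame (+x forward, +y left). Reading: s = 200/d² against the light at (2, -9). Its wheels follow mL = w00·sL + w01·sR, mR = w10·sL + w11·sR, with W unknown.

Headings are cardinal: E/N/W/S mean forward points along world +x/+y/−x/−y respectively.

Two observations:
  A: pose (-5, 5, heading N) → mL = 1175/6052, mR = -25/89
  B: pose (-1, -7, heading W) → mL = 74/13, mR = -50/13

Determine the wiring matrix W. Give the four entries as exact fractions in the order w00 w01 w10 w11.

obs A: pose=(-5,5,N) → sL=50/89, sR=25/34, mL=1175/6052, mR=-25/89
obs B: pose=(-1,-7,W) → sL=100/13, sR=4, mL=74/13, mR=-50/13
sensor matrix S = [[50/89, 25/34], [100/13, 4]]; det S = -67050/19669
solve [mL_A; mL_B] = S·[w00; w01] and [mR_A; mR_B] = S·[w10; w11]:
  w00 = 1, w01 = -1/2, w10 = -1/2, w11 = 0

1 -1/2 -1/2 0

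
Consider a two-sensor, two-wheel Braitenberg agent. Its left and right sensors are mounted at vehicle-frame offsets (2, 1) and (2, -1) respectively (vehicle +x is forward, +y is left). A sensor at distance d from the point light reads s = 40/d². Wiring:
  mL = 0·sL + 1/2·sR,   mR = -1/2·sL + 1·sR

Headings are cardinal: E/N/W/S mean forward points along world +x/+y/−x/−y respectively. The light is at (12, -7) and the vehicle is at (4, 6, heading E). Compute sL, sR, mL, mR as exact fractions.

5/29 2/9 1/9 71/522

left sensor world pos  = (6, 7); dL² = 232
right sensor world pos = (6, 5); dR² = 180
sL = 40/232 = 5/29
sR = 40/180 = 2/9
mL = 0·sL + 1/2·sR = 1/9
mR = -1/2·sL + 1·sR = 71/522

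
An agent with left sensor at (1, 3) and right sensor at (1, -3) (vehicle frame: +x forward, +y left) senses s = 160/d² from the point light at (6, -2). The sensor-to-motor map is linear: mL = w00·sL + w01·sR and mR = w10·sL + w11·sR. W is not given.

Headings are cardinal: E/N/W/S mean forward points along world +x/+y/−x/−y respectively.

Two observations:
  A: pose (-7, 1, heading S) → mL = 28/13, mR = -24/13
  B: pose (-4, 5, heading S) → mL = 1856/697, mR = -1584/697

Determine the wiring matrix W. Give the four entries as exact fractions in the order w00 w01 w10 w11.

obs A: pose=(-7,1,S) → sL=20/13, sR=8/13, mL=28/13, mR=-24/13
obs B: pose=(-4,5,S) → sL=32/17, sR=32/41, mL=1856/697, mR=-1584/697
sensor matrix S = [[20/13, 8/13], [32/17, 32/41]]; det S = 384/9061
solve [mL_A; mL_B] = S·[w00; w01] and [mR_A; mR_B] = S·[w10; w11]:
  w00 = 1, w01 = 1, w10 = -1, w11 = -1/2

1 1 -1 -1/2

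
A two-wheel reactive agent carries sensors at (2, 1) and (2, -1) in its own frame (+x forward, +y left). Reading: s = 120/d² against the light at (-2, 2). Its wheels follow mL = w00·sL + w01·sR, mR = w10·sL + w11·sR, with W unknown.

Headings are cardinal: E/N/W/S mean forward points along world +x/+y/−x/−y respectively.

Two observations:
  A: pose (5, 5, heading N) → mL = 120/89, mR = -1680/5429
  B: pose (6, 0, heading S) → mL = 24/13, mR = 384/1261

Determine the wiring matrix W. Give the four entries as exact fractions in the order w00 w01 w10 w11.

0 1 -1/2 1/2

obs A: pose=(5,5,N) → sL=120/61, sR=120/89, mL=120/89, mR=-1680/5429
obs B: pose=(6,0,S) → sL=120/97, sR=24/13, mL=24/13, mR=384/1261
sensor matrix S = [[120/61, 120/89], [120/97, 24/13]]; det S = 13443840/6845969
solve [mL_A; mL_B] = S·[w00; w01] and [mR_A; mR_B] = S·[w10; w11]:
  w00 = 0, w01 = 1, w10 = -1/2, w11 = 1/2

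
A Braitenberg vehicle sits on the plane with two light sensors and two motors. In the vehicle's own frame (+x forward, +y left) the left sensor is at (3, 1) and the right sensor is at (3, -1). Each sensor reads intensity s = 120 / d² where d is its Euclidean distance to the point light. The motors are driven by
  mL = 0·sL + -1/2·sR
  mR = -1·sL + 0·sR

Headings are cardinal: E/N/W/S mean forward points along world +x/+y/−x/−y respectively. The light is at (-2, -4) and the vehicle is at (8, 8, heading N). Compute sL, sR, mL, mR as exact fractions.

left sensor world pos  = (7, 11); dL² = 306
right sensor world pos = (9, 11); dR² = 346
sL = 120/306 = 20/51
sR = 120/346 = 60/173
mL = 0·sL + -1/2·sR = -30/173
mR = -1·sL + 0·sR = -20/51

20/51 60/173 -30/173 -20/51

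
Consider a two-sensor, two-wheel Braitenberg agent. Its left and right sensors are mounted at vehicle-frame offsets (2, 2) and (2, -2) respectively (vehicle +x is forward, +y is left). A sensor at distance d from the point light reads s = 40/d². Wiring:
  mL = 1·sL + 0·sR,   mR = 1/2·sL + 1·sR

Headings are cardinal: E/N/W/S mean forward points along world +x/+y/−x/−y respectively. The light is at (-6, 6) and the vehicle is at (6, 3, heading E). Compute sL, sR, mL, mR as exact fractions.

40/197 40/221 40/197 12300/43537

left sensor world pos  = (8, 5); dL² = 197
right sensor world pos = (8, 1); dR² = 221
sL = 40/197 = 40/197
sR = 40/221 = 40/221
mL = 1·sL + 0·sR = 40/197
mR = 1/2·sL + 1·sR = 12300/43537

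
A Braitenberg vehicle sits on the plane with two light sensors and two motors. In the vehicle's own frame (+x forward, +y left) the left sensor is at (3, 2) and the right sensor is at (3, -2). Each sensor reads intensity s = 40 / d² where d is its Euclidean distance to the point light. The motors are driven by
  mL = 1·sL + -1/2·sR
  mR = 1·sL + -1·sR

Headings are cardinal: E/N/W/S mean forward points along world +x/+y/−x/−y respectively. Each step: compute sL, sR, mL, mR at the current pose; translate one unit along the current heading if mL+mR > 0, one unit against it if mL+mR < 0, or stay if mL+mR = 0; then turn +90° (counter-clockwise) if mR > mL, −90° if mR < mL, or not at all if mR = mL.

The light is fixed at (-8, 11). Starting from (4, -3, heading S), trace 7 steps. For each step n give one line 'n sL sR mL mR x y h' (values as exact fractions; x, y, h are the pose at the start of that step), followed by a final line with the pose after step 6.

n=0: pose=(4,-3,S); sL=8/97, sR=40/389; mL=1172/37733, mR=-768/37733; mL+mR=404/37733 → advance +1; mR−mL=-20/389 → turn -1·90°
n=1: pose=(4,-4,W); sL=4/37, sR=4/25; mL=26/925, mR=-48/925; mL+mR=-22/925 → advance -1; mR−mL=-2/25 → turn -1·90°
n=2: pose=(5,-4,N); sL=8/53, sR=40/369; mL=1892/19557, mR=832/19557; mL+mR=908/6519 → advance +1; mR−mL=-20/369 → turn -1·90°
n=3: pose=(5,-3,E); sL=1/10, sR=5/64; mL=39/640, mR=7/320; mL+mR=53/640 → advance +1; mR−mL=-5/128 → turn -1·90°
n=4: pose=(6,-3,S); sL=8/109, sR=40/433; mL=1284/47197, mR=-896/47197; mL+mR=388/47197 → advance +1; mR−mL=-20/433 → turn -1·90°
n=5: pose=(6,-4,W); sL=4/41, sR=4/29; mL=34/1189, mR=-48/1189; mL+mR=-14/1189 → advance -1; mR−mL=-2/29 → turn -1·90°
n=6: pose=(7,-4,N); sL=40/313, sR=40/433; mL=11060/135529, mR=4800/135529; mL+mR=15860/135529 → advance +1; mR−mL=-20/433 → turn -1·90°

0 8/97 40/389 1172/37733 -768/37733 4 -3 S
1 4/37 4/25 26/925 -48/925 4 -4 W
2 8/53 40/369 1892/19557 832/19557 5 -4 N
3 1/10 5/64 39/640 7/320 5 -3 E
4 8/109 40/433 1284/47197 -896/47197 6 -3 S
5 4/41 4/29 34/1189 -48/1189 6 -4 W
6 40/313 40/433 11060/135529 4800/135529 7 -4 N
final 7 -3 E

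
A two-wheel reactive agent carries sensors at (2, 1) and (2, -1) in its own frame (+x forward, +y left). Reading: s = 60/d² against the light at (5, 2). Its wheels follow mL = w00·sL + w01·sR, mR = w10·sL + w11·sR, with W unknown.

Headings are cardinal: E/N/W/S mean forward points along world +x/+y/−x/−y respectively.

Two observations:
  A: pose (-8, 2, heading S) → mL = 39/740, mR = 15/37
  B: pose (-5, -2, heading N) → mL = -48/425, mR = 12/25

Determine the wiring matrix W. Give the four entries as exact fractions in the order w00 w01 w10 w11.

1/2 -1/2 1 0

obs A: pose=(-8,2,S) → sL=15/37, sR=3/10, mL=39/740, mR=15/37
obs B: pose=(-5,-2,N) → sL=12/25, sR=12/17, mL=-48/425, mR=12/25
sensor matrix S = [[15/37, 3/10], [12/25, 12/17]]; det S = 11178/78625
solve [mL_A; mL_B] = S·[w00; w01] and [mR_A; mR_B] = S·[w10; w11]:
  w00 = 1/2, w01 = -1/2, w10 = 1, w11 = 0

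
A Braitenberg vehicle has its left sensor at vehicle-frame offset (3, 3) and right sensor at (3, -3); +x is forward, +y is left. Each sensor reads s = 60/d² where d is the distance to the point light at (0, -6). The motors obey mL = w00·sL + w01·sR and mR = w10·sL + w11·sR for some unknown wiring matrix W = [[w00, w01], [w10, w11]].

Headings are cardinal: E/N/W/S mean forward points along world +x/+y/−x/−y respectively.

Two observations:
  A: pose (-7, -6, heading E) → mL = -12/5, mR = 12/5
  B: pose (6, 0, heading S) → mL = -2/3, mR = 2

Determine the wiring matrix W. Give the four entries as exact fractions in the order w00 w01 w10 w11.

-1 0 1/2 1/2

obs A: pose=(-7,-6,E) → sL=12/5, sR=12/5, mL=-12/5, mR=12/5
obs B: pose=(6,0,S) → sL=2/3, sR=10/3, mL=-2/3, mR=2
sensor matrix S = [[12/5, 12/5], [2/3, 10/3]]; det S = 32/5
solve [mL_A; mL_B] = S·[w00; w01] and [mR_A; mR_B] = S·[w10; w11]:
  w00 = -1, w01 = 0, w10 = 1/2, w11 = 1/2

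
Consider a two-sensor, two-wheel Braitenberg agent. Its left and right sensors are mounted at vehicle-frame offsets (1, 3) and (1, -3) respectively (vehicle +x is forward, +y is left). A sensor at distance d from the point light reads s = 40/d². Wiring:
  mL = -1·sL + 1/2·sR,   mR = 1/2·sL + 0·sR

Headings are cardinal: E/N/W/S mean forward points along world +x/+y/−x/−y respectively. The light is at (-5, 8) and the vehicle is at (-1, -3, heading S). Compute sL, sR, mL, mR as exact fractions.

left sensor world pos  = (2, -4); dL² = 193
right sensor world pos = (-4, -4); dR² = 145
sL = 40/193 = 40/193
sR = 40/145 = 8/29
mL = -1·sL + 1/2·sR = -388/5597
mR = 1/2·sL + 0·sR = 20/193

40/193 8/29 -388/5597 20/193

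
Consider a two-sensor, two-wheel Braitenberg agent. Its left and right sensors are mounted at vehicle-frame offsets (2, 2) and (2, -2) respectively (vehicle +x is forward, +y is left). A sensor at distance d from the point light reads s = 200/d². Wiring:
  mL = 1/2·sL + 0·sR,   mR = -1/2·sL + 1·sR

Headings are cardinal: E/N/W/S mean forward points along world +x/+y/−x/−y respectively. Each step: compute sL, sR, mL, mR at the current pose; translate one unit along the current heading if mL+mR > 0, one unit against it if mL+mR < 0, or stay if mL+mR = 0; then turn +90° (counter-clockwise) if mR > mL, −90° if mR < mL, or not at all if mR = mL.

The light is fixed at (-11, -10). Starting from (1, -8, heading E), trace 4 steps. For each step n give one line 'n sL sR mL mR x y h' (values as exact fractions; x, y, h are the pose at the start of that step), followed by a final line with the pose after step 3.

n=0: pose=(1,-8,E); sL=50/53, sR=50/49; mL=25/53, mR=1425/2597; mL+mR=50/49 → advance +1; mR−mL=200/2597 → turn +1·90°
n=1: pose=(2,-8,N); sL=200/137, sR=200/241; mL=100/137, mR=3300/33017; mL+mR=200/241 → advance +1; mR−mL=-20800/33017 → turn -1·90°
n=2: pose=(2,-7,E); sL=4/5, sR=100/113; mL=2/5, mR=274/565; mL+mR=100/113 → advance +1; mR−mL=48/565 → turn +1·90°
n=3: pose=(3,-7,N); sL=200/169, sR=200/281; mL=100/169, mR=5700/47489; mL+mR=200/281 → advance +1; mR−mL=-22400/47489 → turn -1·90°

0 50/53 50/49 25/53 1425/2597 1 -8 E
1 200/137 200/241 100/137 3300/33017 2 -8 N
2 4/5 100/113 2/5 274/565 2 -7 E
3 200/169 200/281 100/169 5700/47489 3 -7 N
final 3 -6 E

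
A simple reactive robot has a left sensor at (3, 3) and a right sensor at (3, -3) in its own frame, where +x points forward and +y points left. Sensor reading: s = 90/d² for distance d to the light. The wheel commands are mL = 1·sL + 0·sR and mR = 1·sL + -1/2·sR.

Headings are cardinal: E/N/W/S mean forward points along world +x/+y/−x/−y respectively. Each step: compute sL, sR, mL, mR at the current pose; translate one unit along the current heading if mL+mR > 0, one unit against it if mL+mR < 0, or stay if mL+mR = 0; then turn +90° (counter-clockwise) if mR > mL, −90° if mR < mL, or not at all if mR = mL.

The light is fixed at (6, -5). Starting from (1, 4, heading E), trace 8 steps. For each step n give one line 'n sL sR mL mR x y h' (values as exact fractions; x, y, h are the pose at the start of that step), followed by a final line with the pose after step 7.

n=0: pose=(1,4,E); sL=45/74, sR=9/4; mL=45/74, mR=-153/296; mL+mR=27/296 → advance +1; mR−mL=-9/8 → turn -1·90°
n=1: pose=(2,4,S); sL=90/37, sR=18/17; mL=90/37, mR=1197/629; mL+mR=2727/629 → advance +1; mR−mL=-9/17 → turn -1·90°
n=2: pose=(2,3,W); sL=45/37, sR=9/17; mL=45/37, mR=1197/1258; mL+mR=2727/1258 → advance +1; mR−mL=-9/34 → turn -1·90°
n=3: pose=(1,3,N); sL=18/37, sR=18/25; mL=18/37, mR=117/925; mL+mR=567/925 → advance +1; mR−mL=-9/25 → turn -1·90°
n=4: pose=(1,4,E); sL=45/74, sR=9/4; mL=45/74, mR=-153/296; mL+mR=27/296 → advance +1; mR−mL=-9/8 → turn -1·90°
n=5: pose=(2,4,S); sL=90/37, sR=18/17; mL=90/37, mR=1197/629; mL+mR=2727/629 → advance +1; mR−mL=-9/17 → turn -1·90°
n=6: pose=(2,3,W); sL=45/37, sR=9/17; mL=45/37, mR=1197/1258; mL+mR=2727/1258 → advance +1; mR−mL=-9/34 → turn -1·90°
n=7: pose=(1,3,N); sL=18/37, sR=18/25; mL=18/37, mR=117/925; mL+mR=567/925 → advance +1; mR−mL=-9/25 → turn -1·90°

0 45/74 9/4 45/74 -153/296 1 4 E
1 90/37 18/17 90/37 1197/629 2 4 S
2 45/37 9/17 45/37 1197/1258 2 3 W
3 18/37 18/25 18/37 117/925 1 3 N
4 45/74 9/4 45/74 -153/296 1 4 E
5 90/37 18/17 90/37 1197/629 2 4 S
6 45/37 9/17 45/37 1197/1258 2 3 W
7 18/37 18/25 18/37 117/925 1 3 N
final 1 4 E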